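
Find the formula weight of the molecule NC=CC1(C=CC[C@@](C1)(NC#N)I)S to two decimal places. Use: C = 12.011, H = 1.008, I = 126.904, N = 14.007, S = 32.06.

321.18

Molecular formula: C9H12IN3S.
M = 9×12.011 + 12×1.008 + 1×126.904 + 3×14.007 + 1×32.06 = 321.18 g/mol.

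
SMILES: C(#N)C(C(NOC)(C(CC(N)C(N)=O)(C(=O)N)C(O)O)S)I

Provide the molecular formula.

Heavy atoms from the SMILES: 10 C, 1 I, 5 N, 5 O, 1 S.
Implicit hydrogens by atom environment:
  5 × C: no H
  3 × C: 1 H each → 3
  3 × N: 2 H each → 6
  3 × O: no H
  2 × O: 1 H each → 2
  1 × C: 3 H
  1 × C: 2 H
  1 × I: no H
  1 × N: 1 H
  1 × N: no H
  1 × S: 1 H
  Total hydrogens = 18.
Molecular formula: C10H18IN5O5S

C10H18IN5O5S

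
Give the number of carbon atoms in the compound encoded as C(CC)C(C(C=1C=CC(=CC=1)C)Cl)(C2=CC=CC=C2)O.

18

The symbol for carbon appears 18 times in the SMILES. (Cl is a single chlorine, not C + l.)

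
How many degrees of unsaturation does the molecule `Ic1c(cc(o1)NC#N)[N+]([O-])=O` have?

6

Molecular formula from the SMILES: C5H2IN3O3.
DoU = (2C + 2 + N − H − X)/2 = (2·5 + 2 + 3 − 2 − 1)/2 = 12/2 = 6.
(Structurally: 1 ring(s) + 5 π bond(s) = 6.)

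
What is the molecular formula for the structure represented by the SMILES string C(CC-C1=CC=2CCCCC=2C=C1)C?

C14H20

Heavy atoms from the SMILES: 14 C.
Implicit hydrogens by atom environment:
  7 × C: 2 H each → 14
  3 × C (aromatic): 1 H each → 3
  3 × C (aromatic): no H
  1 × C: 3 H
  Total hydrogens = 20.
Molecular formula: C14H20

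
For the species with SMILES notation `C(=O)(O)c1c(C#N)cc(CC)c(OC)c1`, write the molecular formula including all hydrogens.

Heavy atoms from the SMILES: 11 C, 1 N, 3 O.
Implicit hydrogens by atom environment:
  4 × C (aromatic): no H
  2 × C: 3 H each → 6
  2 × C (aromatic): 1 H each → 2
  2 × C: no H
  2 × O: no H
  1 × C: 2 H
  1 × N: no H
  1 × O: 1 H
  Total hydrogens = 11.
Molecular formula: C11H11NO3

C11H11NO3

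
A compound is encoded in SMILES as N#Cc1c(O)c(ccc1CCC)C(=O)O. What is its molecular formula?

Heavy atoms from the SMILES: 11 C, 1 N, 3 O.
Implicit hydrogens by atom environment:
  4 × C (aromatic): no H
  2 × C: 2 H each → 4
  2 × C (aromatic): 1 H each → 2
  2 × C: no H
  2 × O: 1 H each → 2
  1 × C: 3 H
  1 × N: no H
  1 × O: no H
  Total hydrogens = 11.
Molecular formula: C11H11NO3

C11H11NO3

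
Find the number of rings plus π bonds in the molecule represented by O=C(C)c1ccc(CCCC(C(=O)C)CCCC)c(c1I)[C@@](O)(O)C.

Molecular formula from the SMILES: C20H29IO4.
DoU = (2C + 2 + N − H − X)/2 = (2·20 + 2 + 0 − 29 − 1)/2 = 12/2 = 6.
(Structurally: 1 ring(s) + 5 π bond(s) = 6.)

6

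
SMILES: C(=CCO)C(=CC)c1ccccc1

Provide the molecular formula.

C12H14O

Heavy atoms from the SMILES: 12 C, 1 O.
Implicit hydrogens by atom environment:
  5 × C (aromatic): 1 H each → 5
  3 × C: 1 H each → 3
  1 × C: 3 H
  1 × C: 2 H
  1 × C: no H
  1 × C (aromatic): no H
  1 × O: 1 H
  Total hydrogens = 14.
Molecular formula: C12H14O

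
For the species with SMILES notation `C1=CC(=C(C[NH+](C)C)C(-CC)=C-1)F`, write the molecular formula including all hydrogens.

Heavy atoms from the SMILES: 11 C, 1 F, 1 N.
Implicit hydrogens by atom environment:
  3 × C: 3 H each → 9
  3 × C (aromatic): 1 H each → 3
  3 × C (aromatic): no H
  2 × C: 2 H each → 4
  1 × F: no H
  1 × N (charge +1): 1 H
  Total hydrogens = 17.
Net charge +1.
Molecular formula: C11H17FN+

C11H17FN+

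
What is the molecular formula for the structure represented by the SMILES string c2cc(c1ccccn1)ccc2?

C11H9N

Heavy atoms from the SMILES: 11 C, 1 N.
Implicit hydrogens by atom environment:
  9 × C (aromatic): 1 H each → 9
  2 × C (aromatic): no H
  1 × N (aromatic): no H
  Total hydrogens = 9.
Molecular formula: C11H9N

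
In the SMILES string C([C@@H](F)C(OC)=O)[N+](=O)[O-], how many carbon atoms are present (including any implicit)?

4

The symbol for carbon appears 4 times in the SMILES.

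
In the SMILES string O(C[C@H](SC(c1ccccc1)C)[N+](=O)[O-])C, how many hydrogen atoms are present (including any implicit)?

Hydrogens are implicit in SMILES; fill each atom to its normal valence:
  5 × C (aromatic): 1 H each → 5
  2 × C: 3 H each → 6
  2 × C: 1 H each → 2
  2 × O: no H
  1 × C: 2 H
  1 × C (aromatic): no H
  1 × N (charge +1): no H
  1 × O (charge -1): no H
  1 × S: no H
  Total hydrogens = 15.

15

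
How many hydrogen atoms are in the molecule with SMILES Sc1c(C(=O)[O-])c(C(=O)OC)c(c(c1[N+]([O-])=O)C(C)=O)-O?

8

Hydrogens are implicit in SMILES; fill each atom to its normal valence:
  6 × C (aromatic): no H
  5 × O: no H
  3 × C: no H
  2 × C: 3 H each → 6
  2 × O (charge -1): no H
  1 × N (charge +1): no H
  1 × O: 1 H
  1 × S: 1 H
  Total hydrogens = 8.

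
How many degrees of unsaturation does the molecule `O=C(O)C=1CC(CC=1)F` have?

3

Molecular formula from the SMILES: C6H7FO2.
DoU = (2C + 2 + N − H − X)/2 = (2·6 + 2 + 0 − 7 − 1)/2 = 6/2 = 3.
(Structurally: 1 ring(s) + 2 π bond(s) = 3.)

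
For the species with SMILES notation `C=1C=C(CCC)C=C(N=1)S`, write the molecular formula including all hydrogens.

C8H11NS

Heavy atoms from the SMILES: 8 C, 1 N, 1 S.
Implicit hydrogens by atom environment:
  3 × C (aromatic): 1 H each → 3
  2 × C: 2 H each → 4
  2 × C (aromatic): no H
  1 × C: 3 H
  1 × N (aromatic): no H
  1 × S: 1 H
  Total hydrogens = 11.
Molecular formula: C8H11NS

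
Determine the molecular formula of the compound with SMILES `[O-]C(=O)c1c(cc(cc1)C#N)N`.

C8H5N2O2-

Heavy atoms from the SMILES: 8 C, 2 N, 2 O.
Implicit hydrogens by atom environment:
  3 × C (aromatic): 1 H each → 3
  3 × C (aromatic): no H
  2 × C: no H
  1 × N: 2 H
  1 × N: no H
  1 × O: no H
  1 × O (charge -1): no H
  Total hydrogens = 5.
Net charge -1.
Molecular formula: C8H5N2O2-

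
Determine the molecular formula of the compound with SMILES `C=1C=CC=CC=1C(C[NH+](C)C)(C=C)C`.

Heavy atoms from the SMILES: 13 C, 1 N.
Implicit hydrogens by atom environment:
  5 × C (aromatic): 1 H each → 5
  3 × C: 3 H each → 9
  2 × C: 2 H each → 4
  1 × C: 1 H
  1 × C: no H
  1 × C (aromatic): no H
  1 × N (charge +1): 1 H
  Total hydrogens = 20.
Net charge +1.
Molecular formula: C13H20N+

C13H20N+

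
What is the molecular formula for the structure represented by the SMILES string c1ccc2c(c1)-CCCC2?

C10H12

Heavy atoms from the SMILES: 10 C.
Implicit hydrogens by atom environment:
  4 × C: 2 H each → 8
  4 × C (aromatic): 1 H each → 4
  2 × C (aromatic): no H
  Total hydrogens = 12.
Molecular formula: C10H12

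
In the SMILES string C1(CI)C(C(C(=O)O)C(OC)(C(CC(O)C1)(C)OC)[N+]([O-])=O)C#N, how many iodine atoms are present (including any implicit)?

1

The symbol for iodine appears 1 time in the SMILES.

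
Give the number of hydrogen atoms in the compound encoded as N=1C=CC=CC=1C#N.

4

Hydrogens are implicit in SMILES; fill each atom to its normal valence:
  4 × C (aromatic): 1 H each → 4
  1 × C (aromatic): no H
  1 × C: no H
  1 × N (aromatic): no H
  1 × N: no H
  Total hydrogens = 4.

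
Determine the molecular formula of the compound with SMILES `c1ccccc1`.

Heavy atoms from the SMILES: 6 C.
Implicit hydrogens by atom environment:
  6 × C (aromatic): 1 H each → 6
  Total hydrogens = 6.
Molecular formula: C6H6

C6H6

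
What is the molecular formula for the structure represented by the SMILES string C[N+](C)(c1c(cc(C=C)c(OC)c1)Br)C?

C12H17BrNO+

Heavy atoms from the SMILES: 1 Br, 12 C, 1 N, 1 O.
Implicit hydrogens by atom environment:
  4 × C: 3 H each → 12
  4 × C (aromatic): no H
  2 × C (aromatic): 1 H each → 2
  1 × Br: no H
  1 × C: 2 H
  1 × C: 1 H
  1 × N (charge +1): no H
  1 × O: no H
  Total hydrogens = 17.
Net charge +1.
Molecular formula: C12H17BrNO+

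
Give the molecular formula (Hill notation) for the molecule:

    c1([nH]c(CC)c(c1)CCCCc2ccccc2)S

C16H21NS

Heavy atoms from the SMILES: 16 C, 1 N, 1 S.
Implicit hydrogens by atom environment:
  6 × C (aromatic): 1 H each → 6
  5 × C: 2 H each → 10
  4 × C (aromatic): no H
  1 × C: 3 H
  1 × N (aromatic): 1 H
  1 × S: 1 H
  Total hydrogens = 21.
Molecular formula: C16H21NS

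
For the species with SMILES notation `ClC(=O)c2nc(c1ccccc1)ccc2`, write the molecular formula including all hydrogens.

Heavy atoms from the SMILES: 12 C, 1 Cl, 1 N, 1 O.
Implicit hydrogens by atom environment:
  8 × C (aromatic): 1 H each → 8
  3 × C (aromatic): no H
  1 × C: no H
  1 × Cl: no H
  1 × N (aromatic): no H
  1 × O: no H
  Total hydrogens = 8.
Molecular formula: C12H8ClNO

C12H8ClNO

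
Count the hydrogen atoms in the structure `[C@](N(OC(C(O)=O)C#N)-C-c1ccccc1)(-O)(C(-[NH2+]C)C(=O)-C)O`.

Hydrogens are implicit in SMILES; fill each atom to its normal valence:
  5 × C (aromatic): 1 H each → 5
  4 × C: no H
  3 × O: 1 H each → 3
  3 × O: no H
  2 × C: 3 H each → 6
  2 × C: 1 H each → 2
  2 × N: no H
  1 × C: 2 H
  1 × C (aromatic): no H
  1 × N (charge +1): 2 H
  Total hydrogens = 20.

20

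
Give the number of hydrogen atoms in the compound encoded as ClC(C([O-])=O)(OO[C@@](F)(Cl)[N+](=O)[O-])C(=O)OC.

Hydrogens are implicit in SMILES; fill each atom to its normal valence:
  6 × O: no H
  4 × C: no H
  2 × Cl: no H
  2 × O (charge -1): no H
  1 × C: 3 H
  1 × F: no H
  1 × N (charge +1): no H
  Total hydrogens = 3.

3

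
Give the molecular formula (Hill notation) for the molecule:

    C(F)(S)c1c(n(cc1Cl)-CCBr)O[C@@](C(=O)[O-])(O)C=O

Heavy atoms from the SMILES: 1 Br, 10 C, 1 Cl, 1 F, 1 N, 5 O, 1 S.
Implicit hydrogens by atom environment:
  3 × C (aromatic): no H
  3 × O: no H
  2 × C: 2 H each → 4
  2 × C: 1 H each → 2
  2 × C: no H
  1 × Br: no H
  1 × C (aromatic): 1 H
  1 × Cl: no H
  1 × F: no H
  1 × N (aromatic): no H
  1 × O: 1 H
  1 × O (charge -1): no H
  1 × S: 1 H
  Total hydrogens = 9.
Net charge -1.
Molecular formula: C10H9BrClFNO5S-

C10H9BrClFNO5S-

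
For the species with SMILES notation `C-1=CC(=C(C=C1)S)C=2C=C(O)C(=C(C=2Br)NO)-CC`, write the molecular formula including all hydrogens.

Heavy atoms from the SMILES: 1 Br, 14 C, 1 N, 2 O, 1 S.
Implicit hydrogens by atom environment:
  7 × C (aromatic): no H
  5 × C (aromatic): 1 H each → 5
  2 × O: 1 H each → 2
  1 × Br: no H
  1 × C: 3 H
  1 × C: 2 H
  1 × N: 1 H
  1 × S: 1 H
  Total hydrogens = 14.
Molecular formula: C14H14BrNO2S

C14H14BrNO2S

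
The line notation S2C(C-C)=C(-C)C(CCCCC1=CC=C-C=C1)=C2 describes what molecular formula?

C17H22S

Heavy atoms from the SMILES: 17 C, 1 S.
Implicit hydrogens by atom environment:
  6 × C (aromatic): 1 H each → 6
  5 × C: 2 H each → 10
  4 × C (aromatic): no H
  2 × C: 3 H each → 6
  1 × S (aromatic): no H
  Total hydrogens = 22.
Molecular formula: C17H22S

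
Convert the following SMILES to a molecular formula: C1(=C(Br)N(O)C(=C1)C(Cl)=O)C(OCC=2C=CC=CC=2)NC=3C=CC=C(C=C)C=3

C21H18BrClN2O3

Heavy atoms from the SMILES: 1 Br, 21 C, 1 Cl, 2 N, 3 O.
Implicit hydrogens by atom environment:
  10 × C (aromatic): 1 H each → 10
  6 × C (aromatic): no H
  2 × C: 2 H each → 4
  2 × C: 1 H each → 2
  2 × O: no H
  1 × Br: no H
  1 × C: no H
  1 × Cl: no H
  1 × N: 1 H
  1 × N (aromatic): no H
  1 × O: 1 H
  Total hydrogens = 18.
Molecular formula: C21H18BrClN2O3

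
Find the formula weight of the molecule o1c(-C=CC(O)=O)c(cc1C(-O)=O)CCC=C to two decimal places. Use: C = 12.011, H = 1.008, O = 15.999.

236.22

Molecular formula: C12H12O5.
M = 12×12.011 + 12×1.008 + 5×15.999 = 236.22 g/mol.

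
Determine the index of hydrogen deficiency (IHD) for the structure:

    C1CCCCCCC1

1

Molecular formula from the SMILES: C8H16.
DoU = (2C + 2 + N − H − X)/2 = (2·8 + 2 + 0 − 16 − 0)/2 = 2/2 = 1.
(Structurally: 1 ring(s) + 0 π bond(s) = 1.)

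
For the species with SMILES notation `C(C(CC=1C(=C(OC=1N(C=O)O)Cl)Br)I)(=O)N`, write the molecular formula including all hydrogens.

C8H7BrClIN2O4

Heavy atoms from the SMILES: 1 Br, 8 C, 1 Cl, 1 I, 2 N, 4 O.
Implicit hydrogens by atom environment:
  4 × C (aromatic): no H
  2 × C: 1 H each → 2
  2 × O: no H
  1 × Br: no H
  1 × C: 2 H
  1 × C: no H
  1 × Cl: no H
  1 × I: no H
  1 × N: 2 H
  1 × N: no H
  1 × O: 1 H
  1 × O (aromatic): no H
  Total hydrogens = 7.
Molecular formula: C8H7BrClIN2O4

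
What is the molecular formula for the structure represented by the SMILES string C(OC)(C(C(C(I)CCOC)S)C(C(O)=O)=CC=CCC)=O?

Heavy atoms from the SMILES: 15 C, 1 I, 5 O, 1 S.
Implicit hydrogens by atom environment:
  6 × C: 1 H each → 6
  4 × O: no H
  3 × C: 3 H each → 9
  3 × C: 2 H each → 6
  3 × C: no H
  1 × I: no H
  1 × O: 1 H
  1 × S: 1 H
  Total hydrogens = 23.
Molecular formula: C15H23IO5S

C15H23IO5S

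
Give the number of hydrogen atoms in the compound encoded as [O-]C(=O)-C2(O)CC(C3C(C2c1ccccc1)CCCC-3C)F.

22

Hydrogens are implicit in SMILES; fill each atom to its normal valence:
  5 × C: 1 H each → 5
  5 × C (aromatic): 1 H each → 5
  4 × C: 2 H each → 8
  2 × C: no H
  1 × C: 3 H
  1 × C (aromatic): no H
  1 × F: no H
  1 × O: 1 H
  1 × O: no H
  1 × O (charge -1): no H
  Total hydrogens = 22.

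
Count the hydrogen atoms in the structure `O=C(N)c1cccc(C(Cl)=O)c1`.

Hydrogens are implicit in SMILES; fill each atom to its normal valence:
  4 × C (aromatic): 1 H each → 4
  2 × C (aromatic): no H
  2 × C: no H
  2 × O: no H
  1 × Cl: no H
  1 × N: 2 H
  Total hydrogens = 6.

6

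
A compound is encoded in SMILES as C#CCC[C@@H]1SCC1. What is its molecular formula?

C7H10S

Heavy atoms from the SMILES: 7 C, 1 S.
Implicit hydrogens by atom environment:
  4 × C: 2 H each → 8
  2 × C: 1 H each → 2
  1 × C: no H
  1 × S: no H
  Total hydrogens = 10.
Molecular formula: C7H10S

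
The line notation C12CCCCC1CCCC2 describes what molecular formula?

C10H18

Heavy atoms from the SMILES: 10 C.
Implicit hydrogens by atom environment:
  8 × C: 2 H each → 16
  2 × C: 1 H each → 2
  Total hydrogens = 18.
Molecular formula: C10H18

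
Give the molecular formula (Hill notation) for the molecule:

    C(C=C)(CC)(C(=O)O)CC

C8H14O2

Heavy atoms from the SMILES: 8 C, 2 O.
Implicit hydrogens by atom environment:
  3 × C: 2 H each → 6
  2 × C: 3 H each → 6
  2 × C: no H
  1 × C: 1 H
  1 × O: 1 H
  1 × O: no H
  Total hydrogens = 14.
Molecular formula: C8H14O2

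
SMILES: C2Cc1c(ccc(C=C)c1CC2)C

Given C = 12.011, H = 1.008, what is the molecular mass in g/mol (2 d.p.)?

Molecular formula: C13H16.
M = 13×12.011 + 16×1.008 = 172.27 g/mol.

172.27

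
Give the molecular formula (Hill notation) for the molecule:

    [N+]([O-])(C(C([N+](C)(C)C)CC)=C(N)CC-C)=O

Heavy atoms from the SMILES: 11 C, 3 N, 2 O.
Implicit hydrogens by atom environment:
  5 × C: 3 H each → 15
  3 × C: 2 H each → 6
  2 × C: no H
  2 × N (charge +1): no H
  1 × C: 1 H
  1 × N: 2 H
  1 × O: no H
  1 × O (charge -1): no H
  Total hydrogens = 24.
Net charge +1.
Molecular formula: C11H24N3O2+

C11H24N3O2+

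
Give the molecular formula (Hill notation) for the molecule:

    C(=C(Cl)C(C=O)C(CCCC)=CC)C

Heavy atoms from the SMILES: 12 C, 1 Cl, 1 O.
Implicit hydrogens by atom environment:
  4 × C: 1 H each → 4
  3 × C: 3 H each → 9
  3 × C: 2 H each → 6
  2 × C: no H
  1 × Cl: no H
  1 × O: no H
  Total hydrogens = 19.
Molecular formula: C12H19ClO

C12H19ClO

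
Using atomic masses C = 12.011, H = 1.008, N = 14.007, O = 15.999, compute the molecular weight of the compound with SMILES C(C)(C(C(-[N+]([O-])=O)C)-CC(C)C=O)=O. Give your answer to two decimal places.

201.22

Molecular formula: C9H15NO4.
M = 9×12.011 + 15×1.008 + 1×14.007 + 4×15.999 = 201.22 g/mol.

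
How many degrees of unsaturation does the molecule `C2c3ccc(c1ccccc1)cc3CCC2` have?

Molecular formula from the SMILES: C16H16.
DoU = (2C + 2 + N − H − X)/2 = (2·16 + 2 + 0 − 16 − 0)/2 = 18/2 = 9.
(Structurally: 3 ring(s) + 6 π bond(s) = 9.)

9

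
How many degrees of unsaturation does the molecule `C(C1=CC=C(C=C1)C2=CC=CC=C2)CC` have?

Molecular formula from the SMILES: C15H16.
DoU = (2C + 2 + N − H − X)/2 = (2·15 + 2 + 0 − 16 − 0)/2 = 16/2 = 8.
(Structurally: 2 ring(s) + 6 π bond(s) = 8.)

8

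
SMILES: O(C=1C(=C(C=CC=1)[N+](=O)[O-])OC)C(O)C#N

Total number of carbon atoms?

The symbol for carbon appears 9 times in the SMILES.

9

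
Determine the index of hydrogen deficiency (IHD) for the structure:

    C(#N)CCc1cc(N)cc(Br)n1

Molecular formula from the SMILES: C8H8BrN3.
DoU = (2C + 2 + N − H − X)/2 = (2·8 + 2 + 3 − 8 − 1)/2 = 12/2 = 6.
(Structurally: 1 ring(s) + 5 π bond(s) = 6.)

6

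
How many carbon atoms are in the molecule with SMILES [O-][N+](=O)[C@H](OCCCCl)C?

5

The symbol for carbon appears 5 times in the SMILES. (Cl is a single chlorine, not C + l.)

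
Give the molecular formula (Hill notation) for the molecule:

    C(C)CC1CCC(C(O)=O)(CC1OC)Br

C11H19BrO3

Heavy atoms from the SMILES: 1 Br, 11 C, 3 O.
Implicit hydrogens by atom environment:
  5 × C: 2 H each → 10
  2 × C: 3 H each → 6
  2 × C: 1 H each → 2
  2 × C: no H
  2 × O: no H
  1 × Br: no H
  1 × O: 1 H
  Total hydrogens = 19.
Molecular formula: C11H19BrO3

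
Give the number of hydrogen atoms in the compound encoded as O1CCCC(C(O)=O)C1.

10

Hydrogens are implicit in SMILES; fill each atom to its normal valence:
  4 × C: 2 H each → 8
  2 × O: no H
  1 × C: 1 H
  1 × C: no H
  1 × O: 1 H
  Total hydrogens = 10.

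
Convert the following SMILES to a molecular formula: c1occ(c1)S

Heavy atoms from the SMILES: 4 C, 1 O, 1 S.
Implicit hydrogens by atom environment:
  3 × C (aromatic): 1 H each → 3
  1 × C (aromatic): no H
  1 × O (aromatic): no H
  1 × S: 1 H
  Total hydrogens = 4.
Molecular formula: C4H4OS

C4H4OS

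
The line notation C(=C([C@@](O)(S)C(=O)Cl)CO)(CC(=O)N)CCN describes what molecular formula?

Heavy atoms from the SMILES: 9 C, 1 Cl, 2 N, 4 O, 1 S.
Implicit hydrogens by atom environment:
  5 × C: no H
  4 × C: 2 H each → 8
  2 × N: 2 H each → 4
  2 × O: 1 H each → 2
  2 × O: no H
  1 × Cl: no H
  1 × S: 1 H
  Total hydrogens = 15.
Molecular formula: C9H15ClN2O4S

C9H15ClN2O4S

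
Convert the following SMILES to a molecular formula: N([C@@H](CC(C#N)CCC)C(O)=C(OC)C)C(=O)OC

C13H22N2O4

Heavy atoms from the SMILES: 13 C, 2 N, 4 O.
Implicit hydrogens by atom environment:
  4 × C: 3 H each → 12
  4 × C: no H
  3 × C: 2 H each → 6
  3 × O: no H
  2 × C: 1 H each → 2
  1 × N: 1 H
  1 × N: no H
  1 × O: 1 H
  Total hydrogens = 22.
Molecular formula: C13H22N2O4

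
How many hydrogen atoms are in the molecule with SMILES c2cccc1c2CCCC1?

12

Hydrogens are implicit in SMILES; fill each atom to its normal valence:
  4 × C: 2 H each → 8
  4 × C (aromatic): 1 H each → 4
  2 × C (aromatic): no H
  Total hydrogens = 12.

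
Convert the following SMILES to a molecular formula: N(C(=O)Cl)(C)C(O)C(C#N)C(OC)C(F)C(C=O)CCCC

Heavy atoms from the SMILES: 14 C, 1 Cl, 1 F, 2 N, 4 O.
Implicit hydrogens by atom environment:
  6 × C: 1 H each → 6
  3 × C: 3 H each → 9
  3 × C: 2 H each → 6
  3 × O: no H
  2 × C: no H
  2 × N: no H
  1 × Cl: no H
  1 × F: no H
  1 × O: 1 H
  Total hydrogens = 22.
Molecular formula: C14H22ClFN2O4

C14H22ClFN2O4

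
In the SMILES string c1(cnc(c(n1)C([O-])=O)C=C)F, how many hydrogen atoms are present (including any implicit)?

Hydrogens are implicit in SMILES; fill each atom to its normal valence:
  3 × C (aromatic): no H
  2 × N (aromatic): no H
  1 × C: 2 H
  1 × C (aromatic): 1 H
  1 × C: 1 H
  1 × C: no H
  1 × F: no H
  1 × O: no H
  1 × O (charge -1): no H
  Total hydrogens = 4.

4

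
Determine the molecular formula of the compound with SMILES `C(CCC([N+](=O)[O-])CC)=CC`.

Heavy atoms from the SMILES: 8 C, 1 N, 2 O.
Implicit hydrogens by atom environment:
  3 × C: 2 H each → 6
  3 × C: 1 H each → 3
  2 × C: 3 H each → 6
  1 × N (charge +1): no H
  1 × O: no H
  1 × O (charge -1): no H
  Total hydrogens = 15.
Molecular formula: C8H15NO2

C8H15NO2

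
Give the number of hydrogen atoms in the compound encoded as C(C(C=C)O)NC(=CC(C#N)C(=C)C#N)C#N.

12

Hydrogens are implicit in SMILES; fill each atom to its normal valence:
  5 × C: no H
  4 × C: 1 H each → 4
  3 × C: 2 H each → 6
  3 × N: no H
  1 × N: 1 H
  1 × O: 1 H
  Total hydrogens = 12.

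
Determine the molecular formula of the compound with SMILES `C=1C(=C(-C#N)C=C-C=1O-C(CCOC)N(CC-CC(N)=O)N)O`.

Heavy atoms from the SMILES: 15 C, 4 N, 4 O.
Implicit hydrogens by atom environment:
  5 × C: 2 H each → 10
  3 × C (aromatic): 1 H each → 3
  3 × C (aromatic): no H
  3 × O: no H
  2 × C: no H
  2 × N: 2 H each → 4
  2 × N: no H
  1 × C: 3 H
  1 × C: 1 H
  1 × O: 1 H
  Total hydrogens = 22.
Molecular formula: C15H22N4O4

C15H22N4O4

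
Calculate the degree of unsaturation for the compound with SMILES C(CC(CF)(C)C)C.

Molecular formula from the SMILES: C7H15F.
DoU = (2C + 2 + N − H − X)/2 = (2·7 + 2 + 0 − 15 − 1)/2 = 0/2 = 0.
(Structurally: 0 ring(s) + 0 π bond(s) = 0.)

0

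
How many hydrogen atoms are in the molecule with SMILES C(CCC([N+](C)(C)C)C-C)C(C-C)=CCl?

Hydrogens are implicit in SMILES; fill each atom to its normal valence:
  5 × C: 3 H each → 15
  5 × C: 2 H each → 10
  2 × C: 1 H each → 2
  1 × C: no H
  1 × Cl: no H
  1 × N (charge +1): no H
  Total hydrogens = 27.

27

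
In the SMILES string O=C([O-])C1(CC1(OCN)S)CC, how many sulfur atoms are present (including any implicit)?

The symbol for sulfur appears 1 time in the SMILES.

1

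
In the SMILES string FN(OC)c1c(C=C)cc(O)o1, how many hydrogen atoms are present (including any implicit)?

Hydrogens are implicit in SMILES; fill each atom to its normal valence:
  3 × C (aromatic): no H
  1 × C: 3 H
  1 × C: 2 H
  1 × C (aromatic): 1 H
  1 × C: 1 H
  1 × F: no H
  1 × N: no H
  1 × O: 1 H
  1 × O (aromatic): no H
  1 × O: no H
  Total hydrogens = 8.

8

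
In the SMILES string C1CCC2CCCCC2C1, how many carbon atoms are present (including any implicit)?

The symbol for carbon appears 10 times in the SMILES.

10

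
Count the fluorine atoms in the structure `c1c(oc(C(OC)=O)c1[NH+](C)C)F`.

The symbol for fluorine appears 1 time in the SMILES.

1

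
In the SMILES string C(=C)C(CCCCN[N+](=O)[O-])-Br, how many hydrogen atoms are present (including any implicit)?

Hydrogens are implicit in SMILES; fill each atom to its normal valence:
  5 × C: 2 H each → 10
  2 × C: 1 H each → 2
  1 × Br: no H
  1 × N: 1 H
  1 × N (charge +1): no H
  1 × O: no H
  1 × O (charge -1): no H
  Total hydrogens = 13.

13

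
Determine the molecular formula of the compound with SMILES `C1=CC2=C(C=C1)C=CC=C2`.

Heavy atoms from the SMILES: 10 C.
Implicit hydrogens by atom environment:
  8 × C (aromatic): 1 H each → 8
  2 × C (aromatic): no H
  Total hydrogens = 8.
Molecular formula: C10H8

C10H8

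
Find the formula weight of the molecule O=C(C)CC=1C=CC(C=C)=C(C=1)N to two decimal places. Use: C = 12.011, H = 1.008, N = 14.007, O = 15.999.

175.23

Molecular formula: C11H13NO.
M = 11×12.011 + 13×1.008 + 1×14.007 + 1×15.999 = 175.23 g/mol.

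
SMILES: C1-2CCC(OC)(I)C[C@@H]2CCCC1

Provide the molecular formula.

C11H19IO

Heavy atoms from the SMILES: 11 C, 1 I, 1 O.
Implicit hydrogens by atom environment:
  7 × C: 2 H each → 14
  2 × C: 1 H each → 2
  1 × C: 3 H
  1 × C: no H
  1 × I: no H
  1 × O: no H
  Total hydrogens = 19.
Molecular formula: C11H19IO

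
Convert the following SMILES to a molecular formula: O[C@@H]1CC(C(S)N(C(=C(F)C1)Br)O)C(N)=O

C8H12BrFN2O3S

Heavy atoms from the SMILES: 1 Br, 8 C, 1 F, 2 N, 3 O, 1 S.
Implicit hydrogens by atom environment:
  3 × C: 1 H each → 3
  3 × C: no H
  2 × C: 2 H each → 4
  2 × O: 1 H each → 2
  1 × Br: no H
  1 × F: no H
  1 × N: 2 H
  1 × N: no H
  1 × O: no H
  1 × S: 1 H
  Total hydrogens = 12.
Molecular formula: C8H12BrFN2O3S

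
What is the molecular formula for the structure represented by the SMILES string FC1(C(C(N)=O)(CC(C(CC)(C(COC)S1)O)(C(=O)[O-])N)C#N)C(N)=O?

C14H20FN4O6S-

Heavy atoms from the SMILES: 14 C, 1 F, 4 N, 6 O, 1 S.
Implicit hydrogens by atom environment:
  8 × C: no H
  4 × O: no H
  3 × C: 2 H each → 6
  3 × N: 2 H each → 6
  2 × C: 3 H each → 6
  1 × C: 1 H
  1 × F: no H
  1 × N: no H
  1 × O: 1 H
  1 × O (charge -1): no H
  1 × S: no H
  Total hydrogens = 20.
Net charge -1.
Molecular formula: C14H20FN4O6S-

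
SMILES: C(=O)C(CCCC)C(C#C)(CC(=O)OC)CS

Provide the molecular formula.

C13H20O3S

Heavy atoms from the SMILES: 13 C, 3 O, 1 S.
Implicit hydrogens by atom environment:
  5 × C: 2 H each → 10
  3 × C: 1 H each → 3
  3 × C: no H
  3 × O: no H
  2 × C: 3 H each → 6
  1 × S: 1 H
  Total hydrogens = 20.
Molecular formula: C13H20O3S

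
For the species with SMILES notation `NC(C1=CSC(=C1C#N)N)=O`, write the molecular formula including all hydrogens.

C6H5N3OS

Heavy atoms from the SMILES: 6 C, 3 N, 1 O, 1 S.
Implicit hydrogens by atom environment:
  3 × C (aromatic): no H
  2 × C: no H
  2 × N: 2 H each → 4
  1 × C (aromatic): 1 H
  1 × N: no H
  1 × O: no H
  1 × S (aromatic): no H
  Total hydrogens = 5.
Molecular formula: C6H5N3OS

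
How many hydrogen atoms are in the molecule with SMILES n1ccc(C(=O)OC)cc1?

Hydrogens are implicit in SMILES; fill each atom to its normal valence:
  4 × C (aromatic): 1 H each → 4
  2 × O: no H
  1 × C: 3 H
  1 × C (aromatic): no H
  1 × C: no H
  1 × N (aromatic): no H
  Total hydrogens = 7.

7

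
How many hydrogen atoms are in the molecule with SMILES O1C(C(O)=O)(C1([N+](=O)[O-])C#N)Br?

1

Hydrogens are implicit in SMILES; fill each atom to its normal valence:
  4 × C: no H
  3 × O: no H
  1 × Br: no H
  1 × N: no H
  1 × N (charge +1): no H
  1 × O: 1 H
  1 × O (charge -1): no H
  Total hydrogens = 1.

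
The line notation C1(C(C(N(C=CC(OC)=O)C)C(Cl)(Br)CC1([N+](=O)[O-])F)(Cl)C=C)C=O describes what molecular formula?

Heavy atoms from the SMILES: 1 Br, 14 C, 2 Cl, 1 F, 2 N, 5 O.
Implicit hydrogens by atom environment:
  6 × C: 1 H each → 6
  4 × C: no H
  4 × O: no H
  2 × C: 3 H each → 6
  2 × C: 2 H each → 4
  2 × Cl: no H
  1 × Br: no H
  1 × F: no H
  1 × N: no H
  1 × N (charge +1): no H
  1 × O (charge -1): no H
  Total hydrogens = 16.
Molecular formula: C14H16BrCl2FN2O5

C14H16BrCl2FN2O5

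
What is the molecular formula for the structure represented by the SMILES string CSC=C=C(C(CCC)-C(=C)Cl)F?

Heavy atoms from the SMILES: 10 C, 1 Cl, 1 F, 1 S.
Implicit hydrogens by atom environment:
  3 × C: 2 H each → 6
  3 × C: no H
  2 × C: 3 H each → 6
  2 × C: 1 H each → 2
  1 × Cl: no H
  1 × F: no H
  1 × S: no H
  Total hydrogens = 14.
Molecular formula: C10H14ClFS

C10H14ClFS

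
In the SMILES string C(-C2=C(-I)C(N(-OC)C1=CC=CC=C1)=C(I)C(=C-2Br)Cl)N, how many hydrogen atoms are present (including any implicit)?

Hydrogens are implicit in SMILES; fill each atom to its normal valence:
  7 × C (aromatic): no H
  5 × C (aromatic): 1 H each → 5
  2 × I: no H
  1 × Br: no H
  1 × C: 3 H
  1 × C: 2 H
  1 × Cl: no H
  1 × N: 2 H
  1 × N: no H
  1 × O: no H
  Total hydrogens = 12.

12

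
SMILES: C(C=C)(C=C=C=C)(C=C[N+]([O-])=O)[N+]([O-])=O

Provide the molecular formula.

C9H8N2O4

Heavy atoms from the SMILES: 9 C, 2 N, 4 O.
Implicit hydrogens by atom environment:
  4 × C: 1 H each → 4
  3 × C: no H
  2 × C: 2 H each → 4
  2 × N (charge +1): no H
  2 × O: no H
  2 × O (charge -1): no H
  Total hydrogens = 8.
Molecular formula: C9H8N2O4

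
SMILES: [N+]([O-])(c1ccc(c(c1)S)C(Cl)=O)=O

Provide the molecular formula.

Heavy atoms from the SMILES: 7 C, 1 Cl, 1 N, 3 O, 1 S.
Implicit hydrogens by atom environment:
  3 × C (aromatic): 1 H each → 3
  3 × C (aromatic): no H
  2 × O: no H
  1 × C: no H
  1 × Cl: no H
  1 × N (charge +1): no H
  1 × O (charge -1): no H
  1 × S: 1 H
  Total hydrogens = 4.
Molecular formula: C7H4ClNO3S

C7H4ClNO3S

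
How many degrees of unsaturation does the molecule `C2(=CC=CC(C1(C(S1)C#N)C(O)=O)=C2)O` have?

Molecular formula from the SMILES: C10H7NO3S.
DoU = (2C + 2 + N − H − X)/2 = (2·10 + 2 + 1 − 7 − 0)/2 = 16/2 = 8.
(Structurally: 2 ring(s) + 6 π bond(s) = 8.)

8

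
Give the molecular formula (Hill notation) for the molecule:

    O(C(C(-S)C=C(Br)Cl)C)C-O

Heavy atoms from the SMILES: 1 Br, 6 C, 1 Cl, 2 O, 1 S.
Implicit hydrogens by atom environment:
  3 × C: 1 H each → 3
  1 × Br: no H
  1 × C: 3 H
  1 × C: 2 H
  1 × C: no H
  1 × Cl: no H
  1 × O: 1 H
  1 × O: no H
  1 × S: 1 H
  Total hydrogens = 10.
Molecular formula: C6H10BrClO2S

C6H10BrClO2S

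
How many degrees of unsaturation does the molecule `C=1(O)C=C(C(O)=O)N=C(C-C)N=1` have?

5

Molecular formula from the SMILES: C7H8N2O3.
DoU = (2C + 2 + N − H − X)/2 = (2·7 + 2 + 2 − 8 − 0)/2 = 10/2 = 5.
(Structurally: 1 ring(s) + 4 π bond(s) = 5.)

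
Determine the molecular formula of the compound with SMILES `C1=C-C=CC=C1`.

Heavy atoms from the SMILES: 6 C.
Implicit hydrogens by atom environment:
  6 × C (aromatic): 1 H each → 6
  Total hydrogens = 6.
Molecular formula: C6H6

C6H6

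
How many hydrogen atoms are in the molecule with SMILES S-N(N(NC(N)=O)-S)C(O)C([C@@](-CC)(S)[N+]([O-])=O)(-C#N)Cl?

Hydrogens are implicit in SMILES; fill each atom to its normal valence:
  4 × C: no H
  3 × N: no H
  3 × S: 1 H each → 3
  2 × O: no H
  1 × C: 3 H
  1 × C: 2 H
  1 × C: 1 H
  1 × Cl: no H
  1 × N: 2 H
  1 × N: 1 H
  1 × N (charge +1): no H
  1 × O: 1 H
  1 × O (charge -1): no H
  Total hydrogens = 13.

13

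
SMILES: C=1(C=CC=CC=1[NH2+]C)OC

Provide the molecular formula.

Heavy atoms from the SMILES: 8 C, 1 N, 1 O.
Implicit hydrogens by atom environment:
  4 × C (aromatic): 1 H each → 4
  2 × C: 3 H each → 6
  2 × C (aromatic): no H
  1 × N (charge +1): 2 H
  1 × O: no H
  Total hydrogens = 12.
Net charge +1.
Molecular formula: C8H12NO+

C8H12NO+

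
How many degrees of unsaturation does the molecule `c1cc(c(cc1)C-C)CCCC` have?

4

Molecular formula from the SMILES: C12H18.
DoU = (2C + 2 + N − H − X)/2 = (2·12 + 2 + 0 − 18 − 0)/2 = 8/2 = 4.
(Structurally: 1 ring(s) + 3 π bond(s) = 4.)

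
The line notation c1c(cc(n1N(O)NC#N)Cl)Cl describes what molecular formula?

C5H4Cl2N4O

Heavy atoms from the SMILES: 5 C, 2 Cl, 4 N, 1 O.
Implicit hydrogens by atom environment:
  2 × C (aromatic): 1 H each → 2
  2 × C (aromatic): no H
  2 × Cl: no H
  2 × N: no H
  1 × C: no H
  1 × N: 1 H
  1 × N (aromatic): no H
  1 × O: 1 H
  Total hydrogens = 4.
Molecular formula: C5H4Cl2N4O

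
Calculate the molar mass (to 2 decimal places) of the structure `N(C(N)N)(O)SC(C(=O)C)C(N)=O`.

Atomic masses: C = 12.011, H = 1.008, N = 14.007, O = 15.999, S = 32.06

208.24

Molecular formula: C5H12N4O3S.
M = 5×12.011 + 12×1.008 + 4×14.007 + 3×15.999 + 1×32.06 = 208.24 g/mol.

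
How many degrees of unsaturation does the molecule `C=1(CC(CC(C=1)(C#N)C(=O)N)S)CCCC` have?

Molecular formula from the SMILES: C12H18N2OS.
DoU = (2C + 2 + N − H − X)/2 = (2·12 + 2 + 2 − 18 − 0)/2 = 10/2 = 5.
(Structurally: 1 ring(s) + 4 π bond(s) = 5.)

5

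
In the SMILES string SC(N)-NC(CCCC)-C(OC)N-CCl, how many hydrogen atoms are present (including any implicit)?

22

Hydrogens are implicit in SMILES; fill each atom to its normal valence:
  4 × C: 2 H each → 8
  3 × C: 1 H each → 3
  2 × C: 3 H each → 6
  2 × N: 1 H each → 2
  1 × Cl: no H
  1 × N: 2 H
  1 × O: no H
  1 × S: 1 H
  Total hydrogens = 22.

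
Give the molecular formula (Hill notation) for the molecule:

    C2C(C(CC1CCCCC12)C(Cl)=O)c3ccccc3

C17H21ClO

Heavy atoms from the SMILES: 17 C, 1 Cl, 1 O.
Implicit hydrogens by atom environment:
  6 × C: 2 H each → 12
  5 × C (aromatic): 1 H each → 5
  4 × C: 1 H each → 4
  1 × C: no H
  1 × C (aromatic): no H
  1 × Cl: no H
  1 × O: no H
  Total hydrogens = 21.
Molecular formula: C17H21ClO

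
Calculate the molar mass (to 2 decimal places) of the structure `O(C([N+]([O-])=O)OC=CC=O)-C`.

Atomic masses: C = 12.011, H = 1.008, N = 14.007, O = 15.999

161.11

Molecular formula: C5H7NO5.
M = 5×12.011 + 7×1.008 + 1×14.007 + 5×15.999 = 161.11 g/mol.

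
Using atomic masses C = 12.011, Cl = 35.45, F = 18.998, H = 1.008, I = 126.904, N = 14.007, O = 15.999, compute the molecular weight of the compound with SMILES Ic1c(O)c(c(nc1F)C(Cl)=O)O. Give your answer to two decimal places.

Molecular formula: C6H2ClFINO3.
M = 6×12.011 + 1×35.45 + 1×18.998 + 2×1.008 + 1×126.904 + 1×14.007 + 3×15.999 = 317.44 g/mol.

317.44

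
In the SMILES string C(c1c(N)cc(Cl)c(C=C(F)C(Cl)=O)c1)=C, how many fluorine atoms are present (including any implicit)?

The symbol for fluorine appears 1 time in the SMILES.

1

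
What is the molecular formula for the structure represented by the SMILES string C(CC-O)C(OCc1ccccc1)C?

Heavy atoms from the SMILES: 12 C, 2 O.
Implicit hydrogens by atom environment:
  5 × C (aromatic): 1 H each → 5
  4 × C: 2 H each → 8
  1 × C: 3 H
  1 × C: 1 H
  1 × C (aromatic): no H
  1 × O: 1 H
  1 × O: no H
  Total hydrogens = 18.
Molecular formula: C12H18O2

C12H18O2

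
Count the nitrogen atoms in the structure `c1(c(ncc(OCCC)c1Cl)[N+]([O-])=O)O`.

The symbol for nitrogen appears 2 times in the SMILES.

2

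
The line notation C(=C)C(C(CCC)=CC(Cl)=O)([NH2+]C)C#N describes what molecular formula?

Heavy atoms from the SMILES: 11 C, 1 Cl, 2 N, 1 O.
Implicit hydrogens by atom environment:
  4 × C: no H
  3 × C: 2 H each → 6
  2 × C: 3 H each → 6
  2 × C: 1 H each → 2
  1 × Cl: no H
  1 × N (charge +1): 2 H
  1 × N: no H
  1 × O: no H
  Total hydrogens = 16.
Net charge +1.
Molecular formula: C11H16ClN2O+

C11H16ClN2O+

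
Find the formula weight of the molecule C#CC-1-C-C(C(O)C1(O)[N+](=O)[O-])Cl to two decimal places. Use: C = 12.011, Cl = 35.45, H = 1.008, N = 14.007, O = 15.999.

205.59

Molecular formula: C7H8ClNO4.
M = 7×12.011 + 1×35.45 + 8×1.008 + 1×14.007 + 4×15.999 = 205.59 g/mol.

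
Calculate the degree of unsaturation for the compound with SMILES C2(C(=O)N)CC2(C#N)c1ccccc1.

Molecular formula from the SMILES: C11H10N2O.
DoU = (2C + 2 + N − H − X)/2 = (2·11 + 2 + 2 − 10 − 0)/2 = 16/2 = 8.
(Structurally: 2 ring(s) + 6 π bond(s) = 8.)

8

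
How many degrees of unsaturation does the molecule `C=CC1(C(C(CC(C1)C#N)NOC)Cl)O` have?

4

Molecular formula from the SMILES: C10H15ClN2O2.
DoU = (2C + 2 + N − H − X)/2 = (2·10 + 2 + 2 − 15 − 1)/2 = 8/2 = 4.
(Structurally: 1 ring(s) + 3 π bond(s) = 4.)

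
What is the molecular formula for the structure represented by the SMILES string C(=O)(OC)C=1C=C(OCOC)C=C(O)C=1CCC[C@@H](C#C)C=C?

Heavy atoms from the SMILES: 18 C, 5 O.
Implicit hydrogens by atom environment:
  5 × C: 2 H each → 10
  4 × C (aromatic): no H
  4 × O: no H
  3 × C: 1 H each → 3
  2 × C: 3 H each → 6
  2 × C (aromatic): 1 H each → 2
  2 × C: no H
  1 × O: 1 H
  Total hydrogens = 22.
Molecular formula: C18H22O5

C18H22O5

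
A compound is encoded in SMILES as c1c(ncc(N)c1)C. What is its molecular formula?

C6H8N2

Heavy atoms from the SMILES: 6 C, 2 N.
Implicit hydrogens by atom environment:
  3 × C (aromatic): 1 H each → 3
  2 × C (aromatic): no H
  1 × C: 3 H
  1 × N: 2 H
  1 × N (aromatic): no H
  Total hydrogens = 8.
Molecular formula: C6H8N2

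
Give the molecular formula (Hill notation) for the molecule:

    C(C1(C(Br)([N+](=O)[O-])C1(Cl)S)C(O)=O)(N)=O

Heavy atoms from the SMILES: 1 Br, 5 C, 1 Cl, 2 N, 5 O, 1 S.
Implicit hydrogens by atom environment:
  5 × C: no H
  3 × O: no H
  1 × Br: no H
  1 × Cl: no H
  1 × N: 2 H
  1 × N (charge +1): no H
  1 × O: 1 H
  1 × O (charge -1): no H
  1 × S: 1 H
  Total hydrogens = 4.
Molecular formula: C5H4BrClN2O5S

C5H4BrClN2O5S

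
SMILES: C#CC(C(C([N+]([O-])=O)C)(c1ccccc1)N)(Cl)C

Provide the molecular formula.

C13H15ClN2O2

Heavy atoms from the SMILES: 13 C, 1 Cl, 2 N, 2 O.
Implicit hydrogens by atom environment:
  5 × C (aromatic): 1 H each → 5
  3 × C: no H
  2 × C: 3 H each → 6
  2 × C: 1 H each → 2
  1 × C (aromatic): no H
  1 × Cl: no H
  1 × N: 2 H
  1 × N (charge +1): no H
  1 × O: no H
  1 × O (charge -1): no H
  Total hydrogens = 15.
Molecular formula: C13H15ClN2O2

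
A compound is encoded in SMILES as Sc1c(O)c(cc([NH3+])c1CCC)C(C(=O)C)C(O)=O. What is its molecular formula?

Heavy atoms from the SMILES: 13 C, 1 N, 4 O, 1 S.
Implicit hydrogens by atom environment:
  5 × C (aromatic): no H
  2 × C: 3 H each → 6
  2 × C: 2 H each → 4
  2 × C: no H
  2 × O: 1 H each → 2
  2 × O: no H
  1 × C (aromatic): 1 H
  1 × C: 1 H
  1 × N (charge +1): 3 H
  1 × S: 1 H
  Total hydrogens = 18.
Net charge +1.
Molecular formula: C13H18NO4S+

C13H18NO4S+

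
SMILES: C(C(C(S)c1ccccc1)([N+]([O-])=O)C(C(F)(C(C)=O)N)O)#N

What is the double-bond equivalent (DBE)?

Molecular formula from the SMILES: C13H14FN3O4S.
DoU = (2C + 2 + N − H − X)/2 = (2·13 + 2 + 3 − 14 − 1)/2 = 16/2 = 8.
(Structurally: 1 ring(s) + 7 π bond(s) = 8.)

8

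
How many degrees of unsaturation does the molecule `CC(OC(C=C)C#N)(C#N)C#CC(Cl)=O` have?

Molecular formula from the SMILES: C10H7ClN2O2.
DoU = (2C + 2 + N − H − X)/2 = (2·10 + 2 + 2 − 7 − 1)/2 = 16/2 = 8.
(Structurally: 0 ring(s) + 8 π bond(s) = 8.)

8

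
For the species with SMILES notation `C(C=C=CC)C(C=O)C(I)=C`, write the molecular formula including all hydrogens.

Heavy atoms from the SMILES: 9 C, 1 I, 1 O.
Implicit hydrogens by atom environment:
  4 × C: 1 H each → 4
  2 × C: 2 H each → 4
  2 × C: no H
  1 × C: 3 H
  1 × I: no H
  1 × O: no H
  Total hydrogens = 11.
Molecular formula: C9H11IO

C9H11IO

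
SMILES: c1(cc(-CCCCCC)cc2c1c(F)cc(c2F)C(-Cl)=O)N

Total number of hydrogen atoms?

18

Hydrogens are implicit in SMILES; fill each atom to its normal valence:
  7 × C (aromatic): no H
  5 × C: 2 H each → 10
  3 × C (aromatic): 1 H each → 3
  2 × F: no H
  1 × C: 3 H
  1 × C: no H
  1 × Cl: no H
  1 × N: 2 H
  1 × O: no H
  Total hydrogens = 18.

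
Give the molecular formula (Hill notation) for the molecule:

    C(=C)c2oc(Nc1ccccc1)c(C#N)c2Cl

C13H9ClN2O

Heavy atoms from the SMILES: 13 C, 1 Cl, 2 N, 1 O.
Implicit hydrogens by atom environment:
  5 × C (aromatic): 1 H each → 5
  5 × C (aromatic): no H
  1 × C: 2 H
  1 × C: 1 H
  1 × C: no H
  1 × Cl: no H
  1 × N: 1 H
  1 × N: no H
  1 × O (aromatic): no H
  Total hydrogens = 9.
Molecular formula: C13H9ClN2O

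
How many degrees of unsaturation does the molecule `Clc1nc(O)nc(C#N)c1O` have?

Molecular formula from the SMILES: C5H2ClN3O2.
DoU = (2C + 2 + N − H − X)/2 = (2·5 + 2 + 3 − 2 − 1)/2 = 12/2 = 6.
(Structurally: 1 ring(s) + 5 π bond(s) = 6.)

6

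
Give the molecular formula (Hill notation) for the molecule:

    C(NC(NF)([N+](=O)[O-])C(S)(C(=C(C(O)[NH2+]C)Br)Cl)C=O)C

Heavy atoms from the SMILES: 1 Br, 9 C, 1 Cl, 1 F, 4 N, 4 O, 1 S.
Implicit hydrogens by atom environment:
  4 × C: no H
  2 × C: 3 H each → 6
  2 × C: 1 H each → 2
  2 × N: 1 H each → 2
  2 × O: no H
  1 × Br: no H
  1 × C: 2 H
  1 × Cl: no H
  1 × F: no H
  1 × N (charge +1): 2 H
  1 × N (charge +1): no H
  1 × O: 1 H
  1 × O (charge -1): no H
  1 × S: 1 H
  Total hydrogens = 16.
Net charge +1.
Molecular formula: C9H16BrClFN4O4S+

C9H16BrClFN4O4S+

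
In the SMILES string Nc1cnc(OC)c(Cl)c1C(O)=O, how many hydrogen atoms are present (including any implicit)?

Hydrogens are implicit in SMILES; fill each atom to its normal valence:
  4 × C (aromatic): no H
  2 × O: no H
  1 × C: 3 H
  1 × C (aromatic): 1 H
  1 × C: no H
  1 × Cl: no H
  1 × N: 2 H
  1 × N (aromatic): no H
  1 × O: 1 H
  Total hydrogens = 7.

7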